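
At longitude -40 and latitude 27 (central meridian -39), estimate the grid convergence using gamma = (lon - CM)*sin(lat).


gamma = (-40 - -39) * sin(27) = -1 * 0.45399 = -0.454 degrees

-0.454 degrees


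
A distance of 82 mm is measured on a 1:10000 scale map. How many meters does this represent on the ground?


ground = 82 mm * 10000 / 1000 = 820.0 m

820.0 m


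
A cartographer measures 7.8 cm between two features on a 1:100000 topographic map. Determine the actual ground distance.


ground = 7.8 cm * 100000 / 100 = 7800.0 m = 7.8 km

7.8 km


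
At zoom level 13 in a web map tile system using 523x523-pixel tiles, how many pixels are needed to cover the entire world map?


tiles per axis = 2^13 = 8192
total tiles = 8192^2 = 67108864
pixels per axis = 8192 * 523 = 4284416
total pixels = 4284416^2 = 18356220461056

18356220461056 pixels


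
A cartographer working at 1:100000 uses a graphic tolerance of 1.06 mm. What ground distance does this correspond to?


ground = 1.06 mm * 100000 / 1000 = 106.0 m

106.0 m


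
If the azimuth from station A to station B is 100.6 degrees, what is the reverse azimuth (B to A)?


back azimuth = (100.6 + 180) mod 360 = 280.6 degrees

280.6 degrees


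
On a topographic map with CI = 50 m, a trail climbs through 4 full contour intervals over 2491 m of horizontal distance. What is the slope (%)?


elevation change = 4 * 50 = 200 m
slope = 200 / 2491 * 100 = 8.0%

8.0%


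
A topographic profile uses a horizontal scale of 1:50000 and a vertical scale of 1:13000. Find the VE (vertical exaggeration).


VE = horizontal_scale / vertical_scale = 50000 / 13000 ≈ 3.8

3.8x


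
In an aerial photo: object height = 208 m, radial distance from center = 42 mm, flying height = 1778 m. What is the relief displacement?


d = h * r / H = 208 * 42 / 1778 = 4.91 mm

4.91 mm


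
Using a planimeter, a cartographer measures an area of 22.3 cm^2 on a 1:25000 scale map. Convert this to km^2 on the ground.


ground_area = 22.3 * (25000/100)^2 = 1393750.0 m^2 = 1.39375 km^2 ≈ 1.394 km^2

1.394 km^2


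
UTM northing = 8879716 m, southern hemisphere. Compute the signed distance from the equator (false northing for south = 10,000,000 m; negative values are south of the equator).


For southern: actual = 8879716 - 10000000 = -1120284 m

-1120284 m


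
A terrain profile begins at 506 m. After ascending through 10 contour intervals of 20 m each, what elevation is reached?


elevation = 506 + 10 * 20 = 706 m

706 m


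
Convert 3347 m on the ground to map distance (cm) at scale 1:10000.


map_cm = 3347 * 100 / 10000 = 33.47 cm

33.47 cm


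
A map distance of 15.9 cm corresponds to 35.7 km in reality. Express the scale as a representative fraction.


ground = 35.7 km = 3570000 cm; RF denominator = ground / map = 3570000 / 15.9 ≈ 224528; RF = 1:224528

1:224528


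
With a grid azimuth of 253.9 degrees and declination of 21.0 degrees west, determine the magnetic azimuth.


magnetic azimuth = grid azimuth - declination (east +ve)
mag_az = 253.9 - -21.0 = 274.9 degrees

274.9 degrees


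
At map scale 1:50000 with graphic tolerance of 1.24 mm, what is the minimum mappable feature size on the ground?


ground = 1.24 mm * 50000 / 1000 = 62.0 m

62.0 m


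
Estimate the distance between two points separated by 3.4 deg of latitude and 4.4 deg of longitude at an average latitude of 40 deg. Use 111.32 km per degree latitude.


dlat_km = 3.4 * 111.32 = 378.488
dlon_km = 4.4 * 111.32 * cos(40) ≈ 375.215
dist = sqrt(378.488^2 + 375.215^2) ≈ 533.0 km

533.0 km


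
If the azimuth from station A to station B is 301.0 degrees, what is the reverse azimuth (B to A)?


back azimuth = (301.0 + 180) mod 360 = 121.0 degrees

121.0 degrees


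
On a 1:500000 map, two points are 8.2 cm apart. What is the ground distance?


ground = 8.2 cm * 500000 / 100 = 41000.0 m = 41.0 km

41.0 km


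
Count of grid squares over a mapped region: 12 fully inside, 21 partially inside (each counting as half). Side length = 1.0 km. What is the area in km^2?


effective squares = 12 + 21 * 0.5 = 22.5
area = 22.5 * 1.0 = 22.5 km^2

22.5 km^2


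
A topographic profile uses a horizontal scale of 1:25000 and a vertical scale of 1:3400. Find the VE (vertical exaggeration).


VE = horizontal_scale / vertical_scale = 25000 / 3400 ≈ 7.4

7.4x


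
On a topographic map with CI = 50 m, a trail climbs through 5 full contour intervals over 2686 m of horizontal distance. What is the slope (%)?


elevation change = 5 * 50 = 250 m
slope = 250 / 2686 * 100 = 9.3%

9.3%


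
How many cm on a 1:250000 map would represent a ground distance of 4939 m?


map_cm = 4939 * 100 / 250000 = 1.9756 cm ≈ 1.98 cm

1.98 cm


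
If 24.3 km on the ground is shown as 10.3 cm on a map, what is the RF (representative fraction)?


ground = 24.3 km = 2430000 cm; RF denominator = ground / map = 2430000 / 10.3 ≈ 235922; RF = 1:235922

1:235922


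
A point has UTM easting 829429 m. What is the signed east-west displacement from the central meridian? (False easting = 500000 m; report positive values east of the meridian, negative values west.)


displacement = 829429 - 500000 = 329429 m

329429 m


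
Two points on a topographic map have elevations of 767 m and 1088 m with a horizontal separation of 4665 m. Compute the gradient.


gradient = (1088 - 767) / 4665 = 321 / 4665 = 0.0688

0.0688


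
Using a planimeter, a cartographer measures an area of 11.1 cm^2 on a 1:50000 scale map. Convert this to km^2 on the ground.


ground_area = 11.1 * (50000/100)^2 = 2775000.0 m^2 = 2.775 km^2

2.775 km^2


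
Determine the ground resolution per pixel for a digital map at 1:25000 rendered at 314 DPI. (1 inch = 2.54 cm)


pixel_cm = 2.54 / 314 ≈ 0.008089 cm
ground = pixel_cm * 25000 / 100 = 2.54 * 25000 / (314 * 100) = 63500 / 31400 ≈ 2.02 m

2.02 m


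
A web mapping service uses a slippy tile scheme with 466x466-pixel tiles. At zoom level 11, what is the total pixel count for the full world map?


tiles per axis = 2^11 = 2048
total tiles = 2048^2 = 4194304
pixels per axis = 2048 * 466 = 954368
total pixels = 954368^2 = 910818279424

910818279424 pixels


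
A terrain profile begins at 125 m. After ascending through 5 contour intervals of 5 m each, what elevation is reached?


elevation = 125 + 5 * 5 = 150 m

150 m


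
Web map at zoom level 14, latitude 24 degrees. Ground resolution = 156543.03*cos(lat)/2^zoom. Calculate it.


res = 156543.03 * cos(24) / 2^14 = 156543.03 * 0.91354546 / 16384 = 8.73 m/pixel

8.73 m/pixel


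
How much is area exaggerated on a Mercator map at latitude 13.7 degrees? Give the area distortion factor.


area_distortion = 1/cos^2(13.7) = 1.059

1.059


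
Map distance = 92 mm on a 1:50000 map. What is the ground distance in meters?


ground = 92 mm * 50000 / 1000 = 4600.0 m

4600.0 m


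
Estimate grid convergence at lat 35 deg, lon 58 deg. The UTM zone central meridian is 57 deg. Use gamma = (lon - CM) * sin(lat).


gamma = (58 - 57) * sin(35) = 1 * 0.573576 = 0.574 degrees

0.574 degrees


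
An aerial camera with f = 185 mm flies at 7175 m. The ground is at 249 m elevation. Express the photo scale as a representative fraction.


scale = f / (H - h) = 185 mm / 6926 m = 185 / 6926000 = 1:37438

1:37438


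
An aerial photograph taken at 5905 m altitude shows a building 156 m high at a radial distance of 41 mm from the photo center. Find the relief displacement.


d = h * r / H = 156 * 41 / 5905 = 1.08 mm

1.08 mm


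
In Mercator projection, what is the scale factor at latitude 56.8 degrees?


SF = 1 / cos(56.8) = 1 / 0.547563 = 1.826

1.826


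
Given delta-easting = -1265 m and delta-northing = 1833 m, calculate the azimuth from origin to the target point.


az = atan2(-1265, 1833) = -34.6 deg
adjusted to 0-360: 325.4 degrees

325.4 degrees


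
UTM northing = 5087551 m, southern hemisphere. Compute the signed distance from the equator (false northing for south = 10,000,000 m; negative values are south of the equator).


For southern: actual = 5087551 - 10000000 = -4912449 m

-4912449 m


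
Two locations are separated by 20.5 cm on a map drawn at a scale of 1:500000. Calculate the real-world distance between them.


ground = 20.5 cm * 500000 / 100 = 102500.0 m = 102.5 km

102.5 km


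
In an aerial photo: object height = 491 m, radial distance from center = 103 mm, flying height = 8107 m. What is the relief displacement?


d = h * r / H = 491 * 103 / 8107 = 6.24 mm

6.24 mm


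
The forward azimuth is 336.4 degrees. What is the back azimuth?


back azimuth = (336.4 + 180) mod 360 = 156.4 degrees

156.4 degrees


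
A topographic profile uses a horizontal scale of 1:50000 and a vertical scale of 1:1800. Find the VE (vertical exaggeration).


VE = horizontal_scale / vertical_scale = 50000 / 1800 ≈ 27.8

27.8x


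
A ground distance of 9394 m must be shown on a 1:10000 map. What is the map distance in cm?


map_cm = 9394 * 100 / 10000 = 93.94 cm

93.94 cm


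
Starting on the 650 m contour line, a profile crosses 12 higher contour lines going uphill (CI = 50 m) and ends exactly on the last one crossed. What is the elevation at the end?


elevation = 650 + 12 * 50 = 1250 m

1250 m


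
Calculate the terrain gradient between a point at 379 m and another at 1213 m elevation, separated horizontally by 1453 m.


gradient = (1213 - 379) / 1453 = 834 / 1453 = 0.574

0.574


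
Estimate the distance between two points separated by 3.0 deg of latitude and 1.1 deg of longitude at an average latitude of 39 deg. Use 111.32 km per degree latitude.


dlat_km = 3.0 * 111.32 = 333.96
dlon_km = 1.1 * 111.32 * cos(39) ≈ 95.163
dist = sqrt(333.96^2 + 95.163^2) ≈ 347.3 km

347.3 km


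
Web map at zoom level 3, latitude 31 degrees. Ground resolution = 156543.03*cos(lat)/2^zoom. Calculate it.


res = 156543.03 * cos(31) / 2^3 = 156543.03 * 0.8571673 / 8 = 16772.95 m/pixel

16772.95 m/pixel


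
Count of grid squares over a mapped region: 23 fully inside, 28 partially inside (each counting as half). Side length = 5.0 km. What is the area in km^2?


effective squares = 23 + 28 * 0.5 = 37.0
area = 37.0 * 25.0 = 925.0 km^2

925.0 km^2


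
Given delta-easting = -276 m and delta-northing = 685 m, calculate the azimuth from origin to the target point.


az = atan2(-276, 685) = -21.9 deg
adjusted to 0-360: 338.1 degrees

338.1 degrees


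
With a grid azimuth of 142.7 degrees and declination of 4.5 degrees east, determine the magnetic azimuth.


magnetic azimuth = grid azimuth - declination (east +ve)
mag_az = 142.7 - 4.5 = 138.2 degrees

138.2 degrees


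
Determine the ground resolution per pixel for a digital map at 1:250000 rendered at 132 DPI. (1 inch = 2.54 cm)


pixel_cm = 2.54 / 132 ≈ 0.019242 cm
ground = pixel_cm * 250000 / 100 = 2.54 * 250000 / (132 * 100) = 635000 / 13200 ≈ 48.11 m

48.11 m


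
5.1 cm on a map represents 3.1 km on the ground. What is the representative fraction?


ground = 3.1 km = 310000 cm; RF denominator = ground / map = 310000 / 5.1 ≈ 60784; RF = 1:60784

1:60784


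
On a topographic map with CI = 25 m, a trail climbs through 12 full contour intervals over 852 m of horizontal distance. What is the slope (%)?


elevation change = 12 * 25 = 300 m
slope = 300 / 852 * 100 = 35.2%

35.2%


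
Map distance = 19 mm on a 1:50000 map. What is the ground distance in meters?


ground = 19 mm * 50000 / 1000 = 950.0 m

950.0 m


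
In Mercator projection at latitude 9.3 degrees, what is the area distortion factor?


area_distortion = 1/cos^2(9.3) = 1.027

1.027


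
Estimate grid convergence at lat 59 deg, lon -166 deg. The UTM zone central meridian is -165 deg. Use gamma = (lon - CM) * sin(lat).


gamma = (-166 - -165) * sin(59) = -1 * 0.857167 = -0.857 degrees

-0.857 degrees


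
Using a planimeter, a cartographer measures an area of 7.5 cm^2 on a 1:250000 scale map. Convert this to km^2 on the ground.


ground_area = 7.5 * (250000/100)^2 = 46875000.0 m^2 = 46.875 km^2

46.875 km^2


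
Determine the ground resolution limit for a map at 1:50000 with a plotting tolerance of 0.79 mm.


ground = 0.79 mm * 50000 / 1000 = 39.5 m

39.5 m


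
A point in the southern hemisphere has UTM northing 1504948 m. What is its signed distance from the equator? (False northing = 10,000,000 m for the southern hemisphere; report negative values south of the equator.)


For southern: actual = 1504948 - 10000000 = -8495052 m

-8495052 m


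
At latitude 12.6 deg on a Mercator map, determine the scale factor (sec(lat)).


SF = 1 / cos(12.6) = 1 / 0.975917 = 1.025

1.025


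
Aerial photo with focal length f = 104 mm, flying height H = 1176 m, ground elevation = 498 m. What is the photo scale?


scale = f / (H - h) = 104 mm / 678 m = 104 / 678000 = 1:6519

1:6519


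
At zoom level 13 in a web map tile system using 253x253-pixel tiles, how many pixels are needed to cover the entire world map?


tiles per axis = 2^13 = 8192
total tiles = 8192^2 = 67108864
pixels per axis = 8192 * 253 = 2072576
total pixels = 2072576^2 = 4295571275776

4295571275776 pixels


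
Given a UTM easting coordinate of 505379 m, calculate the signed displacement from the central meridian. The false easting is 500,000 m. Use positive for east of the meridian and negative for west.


displacement = 505379 - 500000 = 5379 m

5379 m


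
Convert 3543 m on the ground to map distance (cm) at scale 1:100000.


map_cm = 3543 * 100 / 100000 = 3.543 cm ≈ 3.54 cm

3.54 cm


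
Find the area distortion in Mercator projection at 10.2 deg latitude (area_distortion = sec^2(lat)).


area_distortion = 1/cos^2(10.2) = 1.032

1.032


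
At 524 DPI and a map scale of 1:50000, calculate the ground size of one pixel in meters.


pixel_cm = 2.54 / 524 ≈ 0.004847 cm
ground = pixel_cm * 50000 / 100 = 2.54 * 50000 / (524 * 100) = 127000 / 52400 ≈ 2.42 m

2.42 m


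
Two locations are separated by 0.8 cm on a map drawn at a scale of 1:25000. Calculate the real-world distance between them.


ground = 0.8 cm * 25000 / 100 = 200.0 m

200.0 m


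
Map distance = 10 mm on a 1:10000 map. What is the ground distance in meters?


ground = 10 mm * 10000 / 1000 = 100.0 m

100.0 m


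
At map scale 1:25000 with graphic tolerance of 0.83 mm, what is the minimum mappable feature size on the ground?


ground = 0.83 mm * 25000 / 1000 = 20.75 m

20.75 m


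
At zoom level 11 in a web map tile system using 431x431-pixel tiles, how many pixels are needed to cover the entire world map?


tiles per axis = 2^11 = 2048
total tiles = 2048^2 = 4194304
pixels per axis = 2048 * 431 = 882688
total pixels = 882688^2 = 779138105344

779138105344 pixels


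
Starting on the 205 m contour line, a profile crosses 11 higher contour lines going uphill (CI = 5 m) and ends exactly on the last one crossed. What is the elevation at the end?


elevation = 205 + 11 * 5 = 260 m

260 m


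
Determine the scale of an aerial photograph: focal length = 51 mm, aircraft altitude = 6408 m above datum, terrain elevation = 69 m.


scale = f / (H - h) = 51 mm / 6339 m = 51 / 6339000 = 1:124294

1:124294


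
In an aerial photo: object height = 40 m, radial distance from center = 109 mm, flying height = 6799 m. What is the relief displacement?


d = h * r / H = 40 * 109 / 6799 = 0.64 mm

0.64 mm


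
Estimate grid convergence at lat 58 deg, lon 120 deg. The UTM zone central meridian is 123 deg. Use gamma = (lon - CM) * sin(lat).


gamma = (120 - 123) * sin(58) = -3 * 0.848048 = -2.544 degrees

-2.544 degrees


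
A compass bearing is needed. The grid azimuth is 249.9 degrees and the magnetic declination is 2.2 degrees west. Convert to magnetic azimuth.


magnetic azimuth = grid azimuth - declination (east +ve)
mag_az = 249.9 - -2.2 = 252.1 degrees

252.1 degrees


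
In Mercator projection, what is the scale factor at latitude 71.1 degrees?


SF = 1 / cos(71.1) = 1 / 0.323917 = 3.087

3.087


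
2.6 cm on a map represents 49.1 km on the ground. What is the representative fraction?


ground = 49.1 km = 4910000 cm; RF denominator = ground / map = 4910000 / 2.6 ≈ 1888462; RF = 1:1888462

1:1888462


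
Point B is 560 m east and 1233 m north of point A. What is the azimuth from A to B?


az = atan2(560, 1233) = 24.4 deg
adjusted to 0-360: 24.4 degrees

24.4 degrees


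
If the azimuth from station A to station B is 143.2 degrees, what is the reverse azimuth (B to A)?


back azimuth = (143.2 + 180) mod 360 = 323.2 degrees

323.2 degrees


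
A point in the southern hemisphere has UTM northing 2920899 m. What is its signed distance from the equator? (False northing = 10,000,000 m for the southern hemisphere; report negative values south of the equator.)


For southern: actual = 2920899 - 10000000 = -7079101 m

-7079101 m


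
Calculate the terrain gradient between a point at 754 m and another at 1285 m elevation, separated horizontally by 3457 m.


gradient = (1285 - 754) / 3457 = 531 / 3457 = 0.1536

0.1536


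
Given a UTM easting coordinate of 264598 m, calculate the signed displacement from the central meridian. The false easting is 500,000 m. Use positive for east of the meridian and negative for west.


displacement = 264598 - 500000 = -235402 m

-235402 m


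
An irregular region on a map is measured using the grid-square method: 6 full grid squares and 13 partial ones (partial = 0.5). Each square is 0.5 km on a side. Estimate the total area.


effective squares = 6 + 13 * 0.5 = 12.5
area = 12.5 * 0.25 = 3.125 km^2

3.125 km^2


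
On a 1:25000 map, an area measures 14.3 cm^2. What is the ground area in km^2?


ground_area = 14.3 * (25000/100)^2 = 893750.0 m^2 = 0.89375 km^2 ≈ 0.894 km^2

0.894 km^2


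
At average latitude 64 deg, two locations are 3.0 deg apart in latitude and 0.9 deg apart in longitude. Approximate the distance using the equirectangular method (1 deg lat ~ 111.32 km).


dlat_km = 3.0 * 111.32 = 333.96
dlon_km = 0.9 * 111.32 * cos(64) ≈ 43.92
dist = sqrt(333.96^2 + 43.92^2) ≈ 336.8 km

336.8 km


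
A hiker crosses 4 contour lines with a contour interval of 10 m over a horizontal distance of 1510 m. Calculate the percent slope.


elevation change = 4 * 10 = 40 m
slope = 40 / 1510 * 100 = 2.6%

2.6%


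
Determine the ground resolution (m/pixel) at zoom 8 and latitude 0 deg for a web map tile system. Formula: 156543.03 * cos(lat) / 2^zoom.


res = 156543.03 * cos(0) / 2^8 = 156543.03 * 1.0 / 256 = 611.5 m/pixel

611.5 m/pixel


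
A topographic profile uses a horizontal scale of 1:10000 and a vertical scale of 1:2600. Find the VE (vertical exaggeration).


VE = horizontal_scale / vertical_scale = 10000 / 2600 ≈ 3.8

3.8x


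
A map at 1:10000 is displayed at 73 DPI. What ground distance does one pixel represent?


pixel_cm = 2.54 / 73 ≈ 0.034795 cm
ground = pixel_cm * 10000 / 100 = 2.54 * 10000 / (73 * 100) = 25400 / 7300 ≈ 3.48 m

3.48 m


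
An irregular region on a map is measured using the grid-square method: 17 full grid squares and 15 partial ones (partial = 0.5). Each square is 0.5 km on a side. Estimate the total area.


effective squares = 17 + 15 * 0.5 = 24.5
area = 24.5 * 0.25 = 6.125 km^2

6.125 km^2


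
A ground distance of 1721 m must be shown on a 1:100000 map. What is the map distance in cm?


map_cm = 1721 * 100 / 100000 = 1.721 cm ≈ 1.72 cm

1.72 cm


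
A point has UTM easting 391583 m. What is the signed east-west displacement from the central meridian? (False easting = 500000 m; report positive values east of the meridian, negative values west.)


displacement = 391583 - 500000 = -108417 m

-108417 m


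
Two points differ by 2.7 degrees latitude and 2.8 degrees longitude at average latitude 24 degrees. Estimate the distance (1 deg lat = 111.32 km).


dlat_km = 2.7 * 111.32 = 300.564
dlon_km = 2.8 * 111.32 * cos(24) ≈ 284.748
dist = sqrt(300.564^2 + 284.748^2) ≈ 414.0 km

414.0 km


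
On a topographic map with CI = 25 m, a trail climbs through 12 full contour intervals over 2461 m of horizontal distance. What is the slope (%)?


elevation change = 12 * 25 = 300 m
slope = 300 / 2461 * 100 = 12.2%

12.2%


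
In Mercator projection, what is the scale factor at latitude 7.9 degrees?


SF = 1 / cos(7.9) = 1 / 0.990509 = 1.01

1.01


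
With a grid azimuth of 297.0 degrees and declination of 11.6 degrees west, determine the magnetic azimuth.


magnetic azimuth = grid azimuth - declination (east +ve)
mag_az = 297.0 - -11.6 = 308.6 degrees

308.6 degrees


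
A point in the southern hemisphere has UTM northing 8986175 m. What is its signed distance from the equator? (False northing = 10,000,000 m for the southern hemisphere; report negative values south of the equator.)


For southern: actual = 8986175 - 10000000 = -1013825 m

-1013825 m


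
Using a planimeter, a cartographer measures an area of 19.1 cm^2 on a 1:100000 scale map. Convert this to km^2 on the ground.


ground_area = 19.1 * (100000/100)^2 = 19100000.0 m^2 = 19.1 km^2

19.1 km^2


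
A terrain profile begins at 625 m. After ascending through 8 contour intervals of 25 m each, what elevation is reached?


elevation = 625 + 8 * 25 = 825 m

825 m


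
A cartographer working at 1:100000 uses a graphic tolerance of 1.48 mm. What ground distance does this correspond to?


ground = 1.48 mm * 100000 / 1000 = 148.0 m

148.0 m


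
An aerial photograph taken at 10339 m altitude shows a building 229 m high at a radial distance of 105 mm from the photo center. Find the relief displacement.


d = h * r / H = 229 * 105 / 10339 = 2.33 mm

2.33 mm


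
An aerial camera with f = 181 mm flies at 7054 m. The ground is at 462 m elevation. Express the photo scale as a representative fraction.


scale = f / (H - h) = 181 mm / 6592 m = 181 / 6592000 = 1:36420

1:36420


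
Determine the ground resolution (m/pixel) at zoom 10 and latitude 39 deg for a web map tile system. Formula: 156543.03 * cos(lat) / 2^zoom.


res = 156543.03 * cos(39) / 2^10 = 156543.03 * 0.77714596 / 1024 = 118.81 m/pixel

118.81 m/pixel


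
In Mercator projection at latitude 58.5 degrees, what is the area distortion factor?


area_distortion = 1/cos^2(58.5) = 3.663

3.663


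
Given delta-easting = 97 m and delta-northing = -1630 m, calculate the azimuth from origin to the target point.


az = atan2(97, -1630) = 176.6 deg
adjusted to 0-360: 176.6 degrees

176.6 degrees


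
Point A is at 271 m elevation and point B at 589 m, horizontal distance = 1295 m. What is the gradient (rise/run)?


gradient = (589 - 271) / 1295 = 318 / 1295 = 0.2456

0.2456


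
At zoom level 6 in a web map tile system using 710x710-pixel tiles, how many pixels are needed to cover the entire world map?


tiles per axis = 2^6 = 64
total tiles = 64^2 = 4096
pixels per axis = 64 * 710 = 45440
total pixels = 45440^2 = 2064793600

2064793600 pixels


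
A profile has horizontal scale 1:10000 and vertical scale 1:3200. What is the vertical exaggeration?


VE = horizontal_scale / vertical_scale = 10000 / 3200 = 3.125 ≈ 3.1

3.1x


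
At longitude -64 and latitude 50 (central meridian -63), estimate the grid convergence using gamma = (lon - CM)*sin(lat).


gamma = (-64 - -63) * sin(50) = -1 * 0.766044 = -0.766 degrees

-0.766 degrees


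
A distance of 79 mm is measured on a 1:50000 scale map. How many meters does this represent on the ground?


ground = 79 mm * 50000 / 1000 = 3950.0 m

3950.0 m


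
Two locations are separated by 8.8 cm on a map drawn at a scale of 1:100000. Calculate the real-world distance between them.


ground = 8.8 cm * 100000 / 100 = 8800.0 m = 8.8 km

8.8 km


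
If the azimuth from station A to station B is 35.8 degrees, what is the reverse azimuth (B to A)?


back azimuth = (35.8 + 180) mod 360 = 215.8 degrees

215.8 degrees


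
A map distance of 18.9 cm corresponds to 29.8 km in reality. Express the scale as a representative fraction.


ground = 29.8 km = 2980000 cm; RF denominator = ground / map = 2980000 / 18.9 ≈ 157672; RF = 1:157672

1:157672


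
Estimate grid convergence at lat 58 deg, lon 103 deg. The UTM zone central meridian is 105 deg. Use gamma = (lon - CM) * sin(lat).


gamma = (103 - 105) * sin(58) = -2 * 0.848048 = -1.696 degrees

-1.696 degrees


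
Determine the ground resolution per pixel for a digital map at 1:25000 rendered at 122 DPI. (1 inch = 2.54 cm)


pixel_cm = 2.54 / 122 ≈ 0.02082 cm
ground = pixel_cm * 25000 / 100 = 2.54 * 25000 / (122 * 100) = 63500 / 12200 ≈ 5.2 m

5.2 m


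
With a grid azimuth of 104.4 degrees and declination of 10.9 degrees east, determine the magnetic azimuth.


magnetic azimuth = grid azimuth - declination (east +ve)
mag_az = 104.4 - 10.9 = 93.5 degrees

93.5 degrees


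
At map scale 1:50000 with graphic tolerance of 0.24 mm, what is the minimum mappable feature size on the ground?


ground = 0.24 mm * 50000 / 1000 = 12.0 m

12.0 m


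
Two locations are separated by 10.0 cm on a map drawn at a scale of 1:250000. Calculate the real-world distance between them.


ground = 10.0 cm * 250000 / 100 = 25000.0 m = 25.0 km

25.0 km


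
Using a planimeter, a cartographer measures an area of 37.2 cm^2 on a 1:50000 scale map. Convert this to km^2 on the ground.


ground_area = 37.2 * (50000/100)^2 = 9300000.0 m^2 = 9.3 km^2

9.3 km^2


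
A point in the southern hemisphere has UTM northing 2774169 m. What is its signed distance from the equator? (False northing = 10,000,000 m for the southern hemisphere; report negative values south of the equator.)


For southern: actual = 2774169 - 10000000 = -7225831 m

-7225831 m


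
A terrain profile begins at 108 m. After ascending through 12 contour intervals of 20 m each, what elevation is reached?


elevation = 108 + 12 * 20 = 348 m

348 m


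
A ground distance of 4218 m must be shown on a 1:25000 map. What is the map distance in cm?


map_cm = 4218 * 100 / 25000 = 16.872 cm ≈ 16.87 cm

16.87 cm


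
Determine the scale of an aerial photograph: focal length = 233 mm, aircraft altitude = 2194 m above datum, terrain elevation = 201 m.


scale = f / (H - h) = 233 mm / 1993 m = 233 / 1993000 = 1:8554

1:8554


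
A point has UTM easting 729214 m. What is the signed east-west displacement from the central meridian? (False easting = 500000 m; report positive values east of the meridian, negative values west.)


displacement = 729214 - 500000 = 229214 m

229214 m


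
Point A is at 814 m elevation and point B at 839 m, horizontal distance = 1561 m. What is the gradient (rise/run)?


gradient = (839 - 814) / 1561 = 25 / 1561 = 0.016

0.016


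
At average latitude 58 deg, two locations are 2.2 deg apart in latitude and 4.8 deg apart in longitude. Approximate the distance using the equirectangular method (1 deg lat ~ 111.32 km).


dlat_km = 2.2 * 111.32 = 244.904
dlon_km = 4.8 * 111.32 * cos(58) ≈ 283.155
dist = sqrt(244.904^2 + 283.155^2) ≈ 374.4 km

374.4 km


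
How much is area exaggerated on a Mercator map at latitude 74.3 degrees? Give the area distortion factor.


area_distortion = 1/cos^2(74.3) = 13.657

13.657


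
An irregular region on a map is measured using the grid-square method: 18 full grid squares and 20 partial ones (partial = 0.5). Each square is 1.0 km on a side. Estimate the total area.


effective squares = 18 + 20 * 0.5 = 28.0
area = 28.0 * 1.0 = 28.0 km^2

28.0 km^2


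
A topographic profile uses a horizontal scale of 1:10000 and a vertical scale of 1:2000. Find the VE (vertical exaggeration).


VE = horizontal_scale / vertical_scale = 10000 / 2000 = 5.0

5.0x


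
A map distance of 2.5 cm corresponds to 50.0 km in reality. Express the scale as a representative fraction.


ground = 50.0 km = 5000000 cm; RF denominator = ground / map = 5000000 / 2.5 = 2000000; RF = 1:2000000

1:2000000


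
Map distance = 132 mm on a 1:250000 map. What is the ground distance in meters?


ground = 132 mm * 250000 / 1000 = 33000.0 m

33000.0 m


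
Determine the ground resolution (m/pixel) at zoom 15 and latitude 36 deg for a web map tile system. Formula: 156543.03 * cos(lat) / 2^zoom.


res = 156543.03 * cos(36) / 2^15 = 156543.03 * 0.80901699 / 32768 = 3.86 m/pixel

3.86 m/pixel


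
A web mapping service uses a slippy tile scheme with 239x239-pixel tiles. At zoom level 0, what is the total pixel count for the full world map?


tiles per axis = 2^0 = 1
total tiles = 1^2 = 1
pixels per axis = 1 * 239 = 239
total pixels = 239^2 = 57121

57121 pixels


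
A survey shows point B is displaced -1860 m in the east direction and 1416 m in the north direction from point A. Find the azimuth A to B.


az = atan2(-1860, 1416) = -52.7 deg
adjusted to 0-360: 307.3 degrees

307.3 degrees


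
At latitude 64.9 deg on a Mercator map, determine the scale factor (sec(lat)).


SF = 1 / cos(64.9) = 1 / 0.424199 = 2.357

2.357


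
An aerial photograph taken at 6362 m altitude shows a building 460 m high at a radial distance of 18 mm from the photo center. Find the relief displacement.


d = h * r / H = 460 * 18 / 6362 = 1.3 mm

1.3 mm


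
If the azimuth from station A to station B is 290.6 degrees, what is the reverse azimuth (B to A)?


back azimuth = (290.6 + 180) mod 360 = 110.6 degrees

110.6 degrees


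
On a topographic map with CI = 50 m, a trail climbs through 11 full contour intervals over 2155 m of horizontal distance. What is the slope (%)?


elevation change = 11 * 50 = 550 m
slope = 550 / 2155 * 100 = 25.5%

25.5%


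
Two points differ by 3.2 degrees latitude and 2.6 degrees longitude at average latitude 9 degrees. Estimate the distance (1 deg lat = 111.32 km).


dlat_km = 3.2 * 111.32 = 356.224
dlon_km = 2.6 * 111.32 * cos(9) ≈ 285.869
dist = sqrt(356.224^2 + 285.869^2) ≈ 456.7 km

456.7 km


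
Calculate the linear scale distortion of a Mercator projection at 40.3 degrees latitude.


SF = 1 / cos(40.3) = 1 / 0.762668 = 1.311

1.311


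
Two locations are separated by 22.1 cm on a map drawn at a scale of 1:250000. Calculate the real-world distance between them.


ground = 22.1 cm * 250000 / 100 = 55250.0 m = 55.25 km

55.25 km


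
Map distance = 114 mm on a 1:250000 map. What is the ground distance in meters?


ground = 114 mm * 250000 / 1000 = 28500.0 m

28500.0 m


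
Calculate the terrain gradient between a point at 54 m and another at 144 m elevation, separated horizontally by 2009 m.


gradient = (144 - 54) / 2009 = 90 / 2009 = 0.0448

0.0448


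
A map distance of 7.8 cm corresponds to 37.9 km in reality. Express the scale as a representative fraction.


ground = 37.9 km = 3790000 cm; RF denominator = ground / map = 3790000 / 7.8 ≈ 485897; RF = 1:485897

1:485897


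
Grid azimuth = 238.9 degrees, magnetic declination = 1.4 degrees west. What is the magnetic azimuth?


magnetic azimuth = grid azimuth - declination (east +ve)
mag_az = 238.9 - -1.4 = 240.3 degrees

240.3 degrees


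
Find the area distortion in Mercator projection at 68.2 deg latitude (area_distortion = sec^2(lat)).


area_distortion = 1/cos^2(68.2) = 7.251

7.251


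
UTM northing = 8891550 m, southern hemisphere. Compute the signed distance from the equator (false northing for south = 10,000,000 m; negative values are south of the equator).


For southern: actual = 8891550 - 10000000 = -1108450 m

-1108450 m


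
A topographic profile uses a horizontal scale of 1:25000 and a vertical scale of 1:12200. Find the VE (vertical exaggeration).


VE = horizontal_scale / vertical_scale = 25000 / 12200 ≈ 2.0

2.0x


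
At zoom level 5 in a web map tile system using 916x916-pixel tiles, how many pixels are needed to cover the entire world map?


tiles per axis = 2^5 = 32
total tiles = 32^2 = 1024
pixels per axis = 32 * 916 = 29312
total pixels = 29312^2 = 859193344

859193344 pixels


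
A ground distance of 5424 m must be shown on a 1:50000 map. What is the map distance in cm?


map_cm = 5424 * 100 / 50000 = 10.848 cm ≈ 10.85 cm

10.85 cm


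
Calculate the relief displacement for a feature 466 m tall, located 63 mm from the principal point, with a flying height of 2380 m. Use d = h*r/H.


d = h * r / H = 466 * 63 / 2380 = 12.34 mm

12.34 mm


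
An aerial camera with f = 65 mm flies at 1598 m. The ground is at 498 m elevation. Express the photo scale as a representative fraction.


scale = f / (H - h) = 65 mm / 1100 m = 65 / 1100000 = 1:16923

1:16923


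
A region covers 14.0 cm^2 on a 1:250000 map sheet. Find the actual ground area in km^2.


ground_area = 14.0 * (250000/100)^2 = 87500000.0 m^2 = 87.5 km^2

87.5 km^2


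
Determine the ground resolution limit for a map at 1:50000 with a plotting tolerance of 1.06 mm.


ground = 1.06 mm * 50000 / 1000 = 53.0 m

53.0 m


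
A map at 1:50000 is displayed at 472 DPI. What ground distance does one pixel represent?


pixel_cm = 2.54 / 472 ≈ 0.005381 cm
ground = pixel_cm * 50000 / 100 = 2.54 * 50000 / (472 * 100) = 127000 / 47200 ≈ 2.69 m

2.69 m


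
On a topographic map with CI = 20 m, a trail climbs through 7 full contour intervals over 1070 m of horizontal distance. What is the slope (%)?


elevation change = 7 * 20 = 140 m
slope = 140 / 1070 * 100 = 13.1%

13.1%


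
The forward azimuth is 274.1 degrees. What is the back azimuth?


back azimuth = (274.1 + 180) mod 360 = 94.1 degrees

94.1 degrees


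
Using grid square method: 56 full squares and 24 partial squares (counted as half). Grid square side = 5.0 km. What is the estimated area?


effective squares = 56 + 24 * 0.5 = 68.0
area = 68.0 * 25.0 = 1700.0 km^2

1700.0 km^2


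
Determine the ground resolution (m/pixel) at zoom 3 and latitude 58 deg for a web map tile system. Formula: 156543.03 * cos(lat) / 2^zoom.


res = 156543.03 * cos(58) / 2^3 = 156543.03 * 0.52991926 / 8 = 10369.4 m/pixel

10369.4 m/pixel


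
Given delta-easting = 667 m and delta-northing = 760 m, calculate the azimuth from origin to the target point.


az = atan2(667, 760) = 41.3 deg
adjusted to 0-360: 41.3 degrees

41.3 degrees


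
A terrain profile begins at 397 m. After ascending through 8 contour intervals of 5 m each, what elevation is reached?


elevation = 397 + 8 * 5 = 437 m

437 m


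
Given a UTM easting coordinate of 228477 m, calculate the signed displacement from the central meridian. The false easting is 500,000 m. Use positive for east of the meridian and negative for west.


displacement = 228477 - 500000 = -271523 m

-271523 m


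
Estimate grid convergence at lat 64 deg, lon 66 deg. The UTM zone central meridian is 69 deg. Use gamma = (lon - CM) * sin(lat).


gamma = (66 - 69) * sin(64) = -3 * 0.898794 = -2.696 degrees

-2.696 degrees


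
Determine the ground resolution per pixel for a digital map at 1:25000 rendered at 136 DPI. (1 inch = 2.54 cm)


pixel_cm = 2.54 / 136 ≈ 0.018676 cm
ground = pixel_cm * 25000 / 100 = 2.54 * 25000 / (136 * 100) = 63500 / 13600 ≈ 4.67 m

4.67 m


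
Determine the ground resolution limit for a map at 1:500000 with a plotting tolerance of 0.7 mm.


ground = 0.7 mm * 500000 / 1000 = 350.0 m

350.0 m


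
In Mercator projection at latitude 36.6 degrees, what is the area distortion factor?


area_distortion = 1/cos^2(36.6) = 1.552

1.552


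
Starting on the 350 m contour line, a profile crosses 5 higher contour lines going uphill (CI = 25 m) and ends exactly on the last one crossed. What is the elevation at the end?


elevation = 350 + 5 * 25 = 475 m

475 m


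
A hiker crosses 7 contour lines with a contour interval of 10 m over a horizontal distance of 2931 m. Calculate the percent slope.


elevation change = 7 * 10 = 70 m
slope = 70 / 2931 * 100 = 2.4%

2.4%


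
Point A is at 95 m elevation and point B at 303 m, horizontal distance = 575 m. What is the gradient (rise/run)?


gradient = (303 - 95) / 575 = 208 / 575 = 0.3617

0.3617


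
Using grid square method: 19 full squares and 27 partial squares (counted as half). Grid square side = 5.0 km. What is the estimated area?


effective squares = 19 + 27 * 0.5 = 32.5
area = 32.5 * 25.0 = 812.5 km^2

812.5 km^2


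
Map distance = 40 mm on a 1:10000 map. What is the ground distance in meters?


ground = 40 mm * 10000 / 1000 = 400.0 m

400.0 m


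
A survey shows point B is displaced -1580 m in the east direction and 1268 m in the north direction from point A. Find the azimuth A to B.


az = atan2(-1580, 1268) = -51.3 deg
adjusted to 0-360: 308.7 degrees

308.7 degrees


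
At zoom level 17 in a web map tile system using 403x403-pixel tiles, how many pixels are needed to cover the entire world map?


tiles per axis = 2^17 = 131072
total tiles = 131072^2 = 17179869184
pixels per axis = 131072 * 403 = 52822016
total pixels = 52822016^2 = 2790165374304256

2790165374304256 pixels


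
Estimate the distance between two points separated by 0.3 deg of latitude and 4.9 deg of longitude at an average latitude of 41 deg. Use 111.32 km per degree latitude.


dlat_km = 0.3 * 111.32 = 33.396
dlon_km = 4.9 * 111.32 * cos(41) ≈ 411.67
dist = sqrt(33.396^2 + 411.67^2) ≈ 413.0 km

413.0 km


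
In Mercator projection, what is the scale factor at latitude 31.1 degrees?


SF = 1 / cos(31.1) = 1 / 0.856267 = 1.168

1.168


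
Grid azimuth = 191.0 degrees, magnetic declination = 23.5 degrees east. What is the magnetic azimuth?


magnetic azimuth = grid azimuth - declination (east +ve)
mag_az = 191.0 - 23.5 = 167.5 degrees

167.5 degrees


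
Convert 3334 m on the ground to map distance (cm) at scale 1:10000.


map_cm = 3334 * 100 / 10000 = 33.34 cm

33.34 cm


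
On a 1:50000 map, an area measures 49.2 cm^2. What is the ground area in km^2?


ground_area = 49.2 * (50000/100)^2 = 12300000.0 m^2 = 12.3 km^2

12.3 km^2


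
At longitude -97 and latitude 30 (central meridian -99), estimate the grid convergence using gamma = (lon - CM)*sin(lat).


gamma = (-97 - -99) * sin(30) = 2 * 0.5 = 1.0 degrees

1.0 degrees


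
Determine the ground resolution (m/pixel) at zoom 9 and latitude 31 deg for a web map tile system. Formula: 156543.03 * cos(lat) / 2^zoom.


res = 156543.03 * cos(31) / 2^9 = 156543.03 * 0.8571673 / 512 = 262.08 m/pixel

262.08 m/pixel


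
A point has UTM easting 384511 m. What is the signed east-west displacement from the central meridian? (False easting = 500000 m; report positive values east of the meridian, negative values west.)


displacement = 384511 - 500000 = -115489 m

-115489 m


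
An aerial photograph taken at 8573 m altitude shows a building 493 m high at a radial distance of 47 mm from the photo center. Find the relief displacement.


d = h * r / H = 493 * 47 / 8573 = 2.7 mm

2.7 mm


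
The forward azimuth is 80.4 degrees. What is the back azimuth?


back azimuth = (80.4 + 180) mod 360 = 260.4 degrees

260.4 degrees


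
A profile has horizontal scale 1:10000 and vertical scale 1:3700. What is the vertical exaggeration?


VE = horizontal_scale / vertical_scale = 10000 / 3700 ≈ 2.7

2.7x


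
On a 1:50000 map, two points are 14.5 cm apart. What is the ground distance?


ground = 14.5 cm * 50000 / 100 = 7250.0 m = 7.25 km

7.25 km
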